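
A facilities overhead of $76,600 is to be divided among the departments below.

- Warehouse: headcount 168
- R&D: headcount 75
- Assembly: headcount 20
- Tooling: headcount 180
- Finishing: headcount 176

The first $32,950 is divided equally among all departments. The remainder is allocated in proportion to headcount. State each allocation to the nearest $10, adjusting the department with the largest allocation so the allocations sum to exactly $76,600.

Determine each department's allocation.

First tranche $32,950 split equally: $6,590 each.
Remainder $43,650 by headcount (total 619): Warehouse 11,846.85 → $11,850; R&D 5,288.77 → $5,290; Assembly 1,410.34 → $1,410; Tooling 12,693.05 → $12,690; Finishing 12,410.99 → $12,410.
Totals: Warehouse $6,590 + $11,850 = $18,440; R&D $6,590 + $5,290 = $11,880; Assembly $6,590 + $1,410 = $8,000; Tooling $6,590 + $12,690 = $19,280; Finishing $6,590 + $12,410 = $19,000.

Warehouse: $18,440; R&D: $11,880; Assembly: $8,000; Tooling: $19,280; Finishing: $19,000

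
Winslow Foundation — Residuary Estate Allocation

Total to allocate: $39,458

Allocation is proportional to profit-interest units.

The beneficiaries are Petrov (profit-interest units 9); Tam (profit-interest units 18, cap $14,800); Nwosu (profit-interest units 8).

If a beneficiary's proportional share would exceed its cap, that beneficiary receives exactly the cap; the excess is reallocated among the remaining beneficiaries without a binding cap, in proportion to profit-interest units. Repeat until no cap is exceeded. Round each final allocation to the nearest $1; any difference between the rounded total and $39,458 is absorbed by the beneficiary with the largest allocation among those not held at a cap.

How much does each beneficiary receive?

Petrov: $13,054; Tam: $14,800; Nwosu: $11,604

Profit-interest units total: 35.
Pro-rata shares before constraints: Petrov 10,146.34; Tam 20,292.69; Nwosu 9,018.97.
Capped: Tam ($14,800); remaining pool $24,658 reallocated over remaining profit-interest units 17.
Remaining shares: Petrov 13,054.24 → $13,054; Nwosu 11,603.76 → $11,604.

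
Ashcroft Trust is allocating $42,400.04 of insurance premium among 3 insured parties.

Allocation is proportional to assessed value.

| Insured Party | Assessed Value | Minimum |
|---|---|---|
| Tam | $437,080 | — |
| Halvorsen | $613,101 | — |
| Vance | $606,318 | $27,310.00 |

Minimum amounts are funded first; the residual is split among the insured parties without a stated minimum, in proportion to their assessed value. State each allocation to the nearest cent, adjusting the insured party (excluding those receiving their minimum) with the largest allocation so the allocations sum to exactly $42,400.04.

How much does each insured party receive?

Tam: $6,280.40; Halvorsen: $8,809.64; Vance: $27,310.00

Minimums first: Vance $27,310.00. Residual $15,090.04.
Residual split over remaining assessed value 1,050,181: Tam 6,280.3980 → $6,280.40; Halvorsen 8,809.6420 → $8,809.64.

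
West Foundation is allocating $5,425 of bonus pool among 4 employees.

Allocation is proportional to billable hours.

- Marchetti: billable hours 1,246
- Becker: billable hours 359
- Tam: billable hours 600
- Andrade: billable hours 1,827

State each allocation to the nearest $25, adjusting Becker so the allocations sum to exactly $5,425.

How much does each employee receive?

Combined billable hours = 4,032.
Raw shares: Marchetti 1,246/4,032 × $5,425 = 1,676.48; Becker 359/4,032 × $5,425 = 483.03; Tam 600/4,032 × $5,425 = 807.29; Andrade 1,827/4,032 × $5,425 = 2,458.20.
At nearest $25: Marchetti $1,675; Becker $475; Tam $800; Andrade $2,450. Sum = $5,400.
Difference $5,425 − $5,400 = +$25 applied to Becker: Becker becomes $500.

Marchetti: $1,675; Becker: $500; Tam: $800; Andrade: $2,450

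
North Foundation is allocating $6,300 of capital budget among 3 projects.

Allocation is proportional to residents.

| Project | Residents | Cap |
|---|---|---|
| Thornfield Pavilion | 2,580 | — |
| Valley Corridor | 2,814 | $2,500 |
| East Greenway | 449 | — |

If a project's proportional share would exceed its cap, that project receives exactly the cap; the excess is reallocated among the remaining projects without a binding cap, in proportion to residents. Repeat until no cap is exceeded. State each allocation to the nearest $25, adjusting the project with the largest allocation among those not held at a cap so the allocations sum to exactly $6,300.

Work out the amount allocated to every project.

Thornfield Pavilion: $3,225 | Valley Corridor: $2,500 | East Greenway: $575

Residents total: 5,843.
Pro-rata shares before constraints: Thornfield Pavilion 2,781.79; Valley Corridor 3,034.09; East Greenway 484.12.
Cap binds for Valley Corridor ($2,500); residual $3,800 reallocated over remaining residents 3,029.
Remaining shares: Thornfield Pavilion 3,236.71 → $3,225; East Greenway 563.29 → $575.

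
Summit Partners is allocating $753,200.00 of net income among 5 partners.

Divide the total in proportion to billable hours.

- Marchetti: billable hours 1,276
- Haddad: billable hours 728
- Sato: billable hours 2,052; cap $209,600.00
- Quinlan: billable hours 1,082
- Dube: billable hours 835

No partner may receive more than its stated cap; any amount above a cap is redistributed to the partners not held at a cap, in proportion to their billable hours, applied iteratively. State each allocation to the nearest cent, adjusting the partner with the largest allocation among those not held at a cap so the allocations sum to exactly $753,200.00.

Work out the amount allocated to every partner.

Marchetti: $176,902.21 | Haddad: $100,928.54 | Sato: $209,600.00 | Quinlan: $150,006.43 | Dube: $115,762.82

Combined billable hours = 5,973.
Pro-rata shares before constraints: Marchetti 160,904.6041; Haddad 91,801.3728; Sato 258,758.8147; Quinlan 136,441.0514; Dube 105,294.1570.
Held at cap: Sato ($209,600.00); remaining pool $543,600.00 reallocated over remaining billable hours 3,921.
Remaining shares: Marchetti 176,902.2188 → $176,902.22; Haddad 100,928.5386 → $100,928.54; Quinlan 150,006.4269 → $150,006.43; Dube 115,762.8156 → $115,762.82.
Rounding difference −$0.01 applied to Marchetti → $176,902.21.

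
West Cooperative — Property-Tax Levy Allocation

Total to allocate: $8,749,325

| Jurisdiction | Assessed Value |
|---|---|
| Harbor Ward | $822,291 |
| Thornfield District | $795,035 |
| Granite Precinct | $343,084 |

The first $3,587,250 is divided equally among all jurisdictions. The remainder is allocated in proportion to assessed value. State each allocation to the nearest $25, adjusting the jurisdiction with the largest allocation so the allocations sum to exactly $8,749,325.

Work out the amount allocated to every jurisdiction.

Harbor Ward: $3,360,975; Thornfield District: $3,289,200; Granite Precinct: $2,099,150

$3,587,250 shared equally gives $1,195,750 per jurisdiction.
Remainder $5,162,075 by assessed value (total 1,960,410): Harbor Ward 2,165,224.53 → $2,165,225; Thornfield District 2,093,455.09 → $2,093,450; Granite Precinct 903,395.38 → $903,400.
Totals: Harbor Ward $1,195,750 + $2,165,225 = $3,360,975; Thornfield District $1,195,750 + $2,093,450 = $3,289,200; Granite Precinct $1,195,750 + $903,400 = $2,099,150.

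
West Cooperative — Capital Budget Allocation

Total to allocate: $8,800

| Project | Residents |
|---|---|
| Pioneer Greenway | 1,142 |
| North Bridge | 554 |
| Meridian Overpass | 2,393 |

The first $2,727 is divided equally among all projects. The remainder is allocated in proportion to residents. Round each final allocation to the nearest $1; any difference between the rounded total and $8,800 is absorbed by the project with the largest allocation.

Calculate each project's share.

Pioneer Greenway: $2,605 | North Bridge: $1,732 | Meridian Overpass: $4,463

First tranche $2,727 split equally: $909 each.
Remainder $6,073 by residents (total 4,089): Pioneer Greenway 1,696.10 → $1,696; North Bridge 822.80 → $823; Meridian Overpass 3,554.09 → $3,554.
Totals: Pioneer Greenway $909 + $1,696 = $2,605; North Bridge $909 + $823 = $1,732; Meridian Overpass $909 + $3,554 = $4,463.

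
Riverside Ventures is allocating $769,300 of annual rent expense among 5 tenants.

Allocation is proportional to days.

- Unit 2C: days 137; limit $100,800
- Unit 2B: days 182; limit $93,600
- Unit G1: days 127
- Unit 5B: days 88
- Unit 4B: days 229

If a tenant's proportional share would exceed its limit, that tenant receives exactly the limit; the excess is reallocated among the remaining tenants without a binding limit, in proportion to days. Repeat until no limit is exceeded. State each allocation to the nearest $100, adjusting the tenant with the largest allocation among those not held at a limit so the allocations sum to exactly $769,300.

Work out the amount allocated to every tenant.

Unit 2C: $100,800 | Unit 2B: $93,600 | Unit G1: $164,400 | Unit 5B: $113,900 | Unit 4B: $296,600

Days total: 763.
Proportional shares (ignoring caps): Unit 2C 138,131.19; Unit 2B 183,502.75; Unit G1 128,048.62; Unit 5B 88,726.61; Unit 4B 230,890.83.
Capped: Unit 2C ($100,800), Unit 2B ($93,600); residual $574,900 reallocated over remaining days 444.
Remaining shares: Unit G1 164,442.12 → $164,400; Unit 5B 113,944.14 → $113,900; Unit 4B 296,513.74 → $296,500.
Rounding difference +$100 applied to Unit 4B → $296,600.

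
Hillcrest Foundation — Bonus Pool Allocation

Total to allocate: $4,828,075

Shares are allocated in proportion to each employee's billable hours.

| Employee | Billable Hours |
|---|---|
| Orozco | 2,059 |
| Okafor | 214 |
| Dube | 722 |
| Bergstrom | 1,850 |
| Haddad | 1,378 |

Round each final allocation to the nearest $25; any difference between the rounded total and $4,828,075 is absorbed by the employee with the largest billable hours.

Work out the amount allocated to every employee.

Orozco: $1,597,475 | Okafor: $166,025 | Dube: $560,150 | Bergstrom: $1,435,300 | Haddad: $1,069,125

Combined billable hours = 6,223.
Pro-rata amounts: Orozco 2,059/6,223 × $4,828,075 = 1,597,462.06; Okafor 214/6,223 × $4,828,075 = 166,030.54; Dube 722/6,223 × $4,828,075 = 560,159.11; Bergstrom 1,850/6,223 × $4,828,075 = 1,435,310.74; Haddad 1,378/6,223 × $4,828,075 = 1,069,112.54.
After rounding ($25): Orozco $1,597,450; Okafor $166,025; Dube $560,150; Bergstrom $1,435,300; Haddad $1,069,125. Sum = $4,828,050.
Difference $4,828,075 − $4,828,050 = +$25 applied to largest billable hours (Orozco): Orozco becomes $1,597,475.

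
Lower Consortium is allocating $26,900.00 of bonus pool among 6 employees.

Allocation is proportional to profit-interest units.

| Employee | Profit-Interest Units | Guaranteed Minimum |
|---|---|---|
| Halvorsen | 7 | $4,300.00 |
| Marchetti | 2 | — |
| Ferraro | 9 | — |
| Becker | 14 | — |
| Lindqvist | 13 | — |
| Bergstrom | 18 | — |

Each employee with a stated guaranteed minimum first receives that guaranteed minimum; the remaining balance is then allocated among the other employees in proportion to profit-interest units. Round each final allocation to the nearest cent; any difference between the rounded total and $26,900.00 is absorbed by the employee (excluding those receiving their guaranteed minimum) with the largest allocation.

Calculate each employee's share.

Halvorsen: $4,300.00 | Marchetti: $807.14 | Ferraro: $3,632.14 | Becker: $5,650.00 | Lindqvist: $5,246.43 | Bergstrom: $7,264.29

Fund the minimums — Halvorsen $4,300.00. Remaining pool $22,600.00.
Remaining pool split over remaining profit-interest units 56: Marchetti 807.1429 → $807.14; Ferraro 3,632.1429 → $3,632.14; Becker 5,650.0000 → $5,650.00; Lindqvist 5,246.4286 → $5,246.43; Bergstrom 7,264.2857 → $7,264.29.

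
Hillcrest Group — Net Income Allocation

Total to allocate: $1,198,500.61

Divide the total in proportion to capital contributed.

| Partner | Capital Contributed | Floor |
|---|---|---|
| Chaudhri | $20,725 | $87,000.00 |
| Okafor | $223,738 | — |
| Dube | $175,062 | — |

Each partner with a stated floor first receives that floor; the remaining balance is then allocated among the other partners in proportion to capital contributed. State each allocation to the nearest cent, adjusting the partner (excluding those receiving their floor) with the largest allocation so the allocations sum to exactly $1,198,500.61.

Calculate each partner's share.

Minimums first: Chaudhri $87,000.00. Balance $1,111,500.61.
Balance split over remaining capital contributed 398,800: Okafor 623,583.0579 → $623,583.06; Dube 487,917.5521 → $487,917.55.

Chaudhri: $87,000.00 | Okafor: $623,583.06 | Dube: $487,917.55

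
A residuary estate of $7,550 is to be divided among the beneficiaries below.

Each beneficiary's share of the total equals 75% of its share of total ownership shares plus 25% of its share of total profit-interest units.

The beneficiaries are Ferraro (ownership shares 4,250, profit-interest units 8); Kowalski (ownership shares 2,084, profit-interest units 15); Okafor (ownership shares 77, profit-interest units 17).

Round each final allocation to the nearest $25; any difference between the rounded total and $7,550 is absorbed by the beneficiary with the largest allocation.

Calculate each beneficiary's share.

Ferraro: $4,125 · Kowalski: $2,550 · Okafor: $875

Ownership shares total 6,411; profit-interest units total 40.
Combined weights (75% ownership shares + 25% profit-interest units): Ferraro 0.5472; Kowalski 0.3375; Okafor 0.1153.
Proportional shares: Ferraro 4,131.30; Kowalski 2,548.50; Okafor 870.20.
At nearest $25: Ferraro $4,125; Kowalski $2,550; Okafor $875. Sum = $7,550.
Sum already equals the total — no adjustment.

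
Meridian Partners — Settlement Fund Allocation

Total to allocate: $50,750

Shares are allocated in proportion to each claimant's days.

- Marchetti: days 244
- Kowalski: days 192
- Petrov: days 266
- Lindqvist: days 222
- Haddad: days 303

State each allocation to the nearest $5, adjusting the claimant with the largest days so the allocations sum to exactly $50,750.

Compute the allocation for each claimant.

Marchetti: $10,090 | Kowalski: $7,940 | Petrov: $11,000 | Lindqvist: $9,180 | Haddad: $12,540

Days total: 244 + 192 + 266 + 222 + 303 = 1,227.
Unrounded shares: Marchetti 10,092.09; Kowalski 7,941.32; Petrov 11,002.04; Lindqvist 9,182.15; Haddad 12,532.40.
After rounding ($5): Marchetti $10,090; Kowalski $7,940; Petrov $11,000; Lindqvist $9,180; Haddad $12,530. Sum = $50,740.
Difference $50,750 − $50,740 = +$10 applied to largest days (Haddad): Haddad becomes $12,540.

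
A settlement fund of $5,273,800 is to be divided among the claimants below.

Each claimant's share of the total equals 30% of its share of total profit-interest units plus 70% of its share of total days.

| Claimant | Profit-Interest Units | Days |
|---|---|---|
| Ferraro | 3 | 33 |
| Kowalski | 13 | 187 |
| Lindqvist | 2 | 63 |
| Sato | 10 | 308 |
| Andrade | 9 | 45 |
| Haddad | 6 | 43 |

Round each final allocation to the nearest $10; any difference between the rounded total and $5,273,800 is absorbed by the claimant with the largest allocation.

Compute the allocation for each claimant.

Profit-interest units total 43; days total 679.
Blended shares (30% profit-interest units + 70% days): Ferraro 0.0550; Kowalski 0.2835; Lindqvist 0.0789; Sato 0.3873; Andrade 0.1092; Haddad 0.0862.
Proportional shares: Ferraro 289,799.80; Kowalski 1,495,023.04; Lindqvist 416,113.06; Sato 2,042,506.96; Andrade 575,806.41; Haddad 454,550.73.
After rounding ($10): Ferraro $289,800; Kowalski $1,495,020; Lindqvist $416,110; Sato $2,042,510; Andrade $575,810; Haddad $454,550. Sum = $5,273,800.
Sum already equals the total — no adjustment.

Ferraro: $289,800 · Kowalski: $1,495,020 · Lindqvist: $416,110 · Sato: $2,042,510 · Andrade: $575,810 · Haddad: $454,550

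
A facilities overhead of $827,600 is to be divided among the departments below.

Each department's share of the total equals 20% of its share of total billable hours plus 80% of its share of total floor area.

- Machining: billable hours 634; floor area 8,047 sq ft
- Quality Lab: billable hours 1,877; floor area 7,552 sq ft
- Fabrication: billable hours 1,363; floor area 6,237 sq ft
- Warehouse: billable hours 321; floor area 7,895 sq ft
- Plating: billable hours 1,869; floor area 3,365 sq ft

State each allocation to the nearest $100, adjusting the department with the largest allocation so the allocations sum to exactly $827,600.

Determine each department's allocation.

Billable hours total 6,064; floor area total 33,096.
Composite weights (20% billable hours + 80% floor area): Machining 0.2154; Quality Lab 0.2445; Fabrication 0.1957; Warehouse 0.2014; Plating 0.1430.
Raw shares: Machining 178,284.26; Quality Lab 202,310.19; Fabrication 161,973.94; Warehouse 166,700.03; Plating 118,331.58.
Rounded to nearest $100: Machining $178,300; Quality Lab $202,300; Fabrication $162,000; Warehouse $166,700; Plating $118,300. Sum = $827,600.
Rounded total matches; no reconciliation needed.

Machining: $178,300; Quality Lab: $202,300; Fabrication: $162,000; Warehouse: $166,700; Plating: $118,300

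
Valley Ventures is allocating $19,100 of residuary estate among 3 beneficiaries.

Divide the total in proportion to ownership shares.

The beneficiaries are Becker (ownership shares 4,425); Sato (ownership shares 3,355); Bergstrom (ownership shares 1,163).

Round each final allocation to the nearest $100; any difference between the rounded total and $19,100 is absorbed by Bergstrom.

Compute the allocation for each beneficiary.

Becker: $9,500 | Sato: $7,200 | Bergstrom: $2,400

Sum of ownership shares: 8,943.
Raw shares: Becker 4,425/8,943 × $19,100 = 9,450.69; Sato 3,355/8,943 × $19,100 = 7,165.44; Bergstrom 1,163/8,943 × $19,100 = 2,483.88.
After rounding ($100): Becker $9,500; Sato $7,200; Bergstrom $2,500. Sum = $19,200.
Difference $19,100 − $19,200 = −$100 applied to Bergstrom: Bergstrom becomes $2,400.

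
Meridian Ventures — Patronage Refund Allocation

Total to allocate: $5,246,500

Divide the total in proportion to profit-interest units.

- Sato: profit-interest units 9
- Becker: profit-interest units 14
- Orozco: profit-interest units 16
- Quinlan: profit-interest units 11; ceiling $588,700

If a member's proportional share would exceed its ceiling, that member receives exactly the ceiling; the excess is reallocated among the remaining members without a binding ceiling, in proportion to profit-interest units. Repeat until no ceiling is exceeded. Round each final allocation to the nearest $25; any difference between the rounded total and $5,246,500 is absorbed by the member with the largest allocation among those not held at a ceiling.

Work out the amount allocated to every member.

Sato: $1,074,875; Becker: $1,672,025; Orozco: $1,910,900; Quinlan: $588,700

Combined profit-interest units = 50.
Unconstrained shares: Sato 944,370.00; Becker 1,469,020.00; Orozco 1,678,880.00; Quinlan 1,154,230.00.
Held at cap: Quinlan ($588,700); balance $4,657,800 reallocated over remaining profit-interest units 39.
Shares after redistribution: Sato 1,074,876.92 → $1,074,875; Becker 1,672,030.77 → $1,672,025; Orozco 1,910,892.31 → $1,910,900.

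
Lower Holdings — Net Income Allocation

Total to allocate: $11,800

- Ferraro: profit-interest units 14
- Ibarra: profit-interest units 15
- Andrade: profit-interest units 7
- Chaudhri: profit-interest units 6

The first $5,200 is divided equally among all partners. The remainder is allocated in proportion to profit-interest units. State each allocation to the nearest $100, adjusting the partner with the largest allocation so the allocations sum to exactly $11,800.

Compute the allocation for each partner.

$5,200 shared equally gives $1,300 per partner.
Remainder $6,600 by profit-interest units (total 42): Ferraro 2,200.00 → $2,200; Ibarra 2,357.14 → $2,400; Andrade 1,100.00 → $1,100; Chaudhri 942.86 → $900.
Totals: Ferraro $1,300 + $2,200 = $3,500; Ibarra $1,300 + $2,400 = $3,700; Andrade $1,300 + $1,100 = $2,400; Chaudhri $1,300 + $900 = $2,200.

Ferraro: $3,500 · Ibarra: $3,700 · Andrade: $2,400 · Chaudhri: $2,200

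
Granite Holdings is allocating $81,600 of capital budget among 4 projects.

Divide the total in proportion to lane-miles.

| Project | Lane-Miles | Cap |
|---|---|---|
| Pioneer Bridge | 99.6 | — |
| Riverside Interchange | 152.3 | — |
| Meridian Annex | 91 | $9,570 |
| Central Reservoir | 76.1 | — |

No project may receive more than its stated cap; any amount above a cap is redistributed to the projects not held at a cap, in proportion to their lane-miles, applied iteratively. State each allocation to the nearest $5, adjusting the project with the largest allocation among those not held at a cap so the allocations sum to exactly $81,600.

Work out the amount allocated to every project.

Pioneer Bridge: $21,875 | Riverside Interchange: $33,445 | Meridian Annex: $9,570 | Central Reservoir: $16,710

Lane-miles total: 419.
Unconstrained shares: Pioneer Bridge 19,397.04; Riverside Interchange 29,660.33; Meridian Annex 17,722.20; Central Reservoir 14,820.43.
Capped: Meridian Annex ($9,570); balance $72,030 reallocated over remaining lane-miles 328.
Redistributed shares: Pioneer Bridge 21,872.52 → $21,875; Riverside Interchange 33,445.64 → $33,445; Central Reservoir 16,711.84 → $16,710.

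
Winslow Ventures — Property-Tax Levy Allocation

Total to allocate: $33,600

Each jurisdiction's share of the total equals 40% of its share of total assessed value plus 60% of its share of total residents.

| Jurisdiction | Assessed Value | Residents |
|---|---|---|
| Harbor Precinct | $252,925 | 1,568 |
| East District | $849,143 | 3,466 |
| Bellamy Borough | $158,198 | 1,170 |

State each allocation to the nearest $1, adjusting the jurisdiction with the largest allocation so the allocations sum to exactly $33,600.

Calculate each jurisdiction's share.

Harbor Precinct: $7,793; East District: $20,318; Bellamy Borough: $5,489

Totals — assessed value 1,260,266, residents 6,204.
Composite weights (40% assessed value + 60% residents): Harbor Precinct 0.2319; East District 0.6047; Bellamy Borough 0.1634.
Proportional shares: Harbor Precinct 7,792.54; East District 20,318.44; Bellamy Borough 5,489.02.
After rounding ($1): Harbor Precinct $7,793; East District $20,318; Bellamy Borough $5,489. Sum = $33,600.
Sum already equals the total — no adjustment.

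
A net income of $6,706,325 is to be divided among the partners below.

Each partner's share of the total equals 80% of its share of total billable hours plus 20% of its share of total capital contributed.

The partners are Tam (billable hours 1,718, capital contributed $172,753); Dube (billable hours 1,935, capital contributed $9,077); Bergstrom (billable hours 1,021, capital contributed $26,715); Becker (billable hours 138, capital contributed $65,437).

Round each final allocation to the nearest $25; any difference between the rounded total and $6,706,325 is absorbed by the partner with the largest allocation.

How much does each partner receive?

Billable hours total 4,812; capital contributed total 273,982.
Combined weights (80% billable hours + 20% capital contributed): Tam 0.4117; Dube 0.3283; Bergstrom 0.1892; Becker 0.0707.
Raw shares: Tam 2,761,159.31; Dube 2,201,832.32; Bergstrom 1,269,129.03; Becker 474,204.34.
At nearest $25: Tam $2,761,150; Dube $2,201,825; Bergstrom $1,269,125; Becker $474,200. Sum = $6,706,300.
Difference $6,706,325 − $6,706,300 = +$25 applied to largest allocation (Tam): Tam becomes $2,761,175.

Tam: $2,761,175 | Dube: $2,201,825 | Bergstrom: $1,269,125 | Becker: $474,200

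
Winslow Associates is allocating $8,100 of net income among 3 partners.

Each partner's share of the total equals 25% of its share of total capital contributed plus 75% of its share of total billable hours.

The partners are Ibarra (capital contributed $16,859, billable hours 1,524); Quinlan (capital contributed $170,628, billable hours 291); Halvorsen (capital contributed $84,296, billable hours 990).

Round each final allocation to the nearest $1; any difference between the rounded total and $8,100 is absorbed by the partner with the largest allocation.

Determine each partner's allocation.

Totals — capital contributed 271,783, billable hours 2,805.
Combined weights (25% capital contributed + 75% billable hours): Ibarra 0.4230; Quinlan 0.2348; Halvorsen 0.3422.
Proportional shares: Ibarra 3,426.25; Quinlan 1,901.56; Halvorsen 2,772.19.
After rounding ($1): Ibarra $3,426; Quinlan $1,902; Halvorsen $2,772. Sum = $8,100.
Sum already equals the total — no adjustment.

Ibarra: $3,426; Quinlan: $1,902; Halvorsen: $2,772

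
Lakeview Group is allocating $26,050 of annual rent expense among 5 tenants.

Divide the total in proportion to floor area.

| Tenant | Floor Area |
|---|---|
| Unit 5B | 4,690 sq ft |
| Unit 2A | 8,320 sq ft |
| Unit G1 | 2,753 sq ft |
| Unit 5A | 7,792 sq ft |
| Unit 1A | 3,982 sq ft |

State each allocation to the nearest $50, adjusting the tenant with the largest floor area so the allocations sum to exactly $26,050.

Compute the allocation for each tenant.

Total floor area = 27,537.
Proportional shares: Unit 5B 4,690/27,537 × $26,050 = 4,436.74; Unit 2A 8,320/27,537 × $26,050 = 7,870.72; Unit G1 2,753/27,537 × $26,050 = 2,604.34; Unit 5A 7,792/27,537 × $26,050 = 7,371.23; Unit 1A 3,982/27,537 × $26,050 = 3,766.97.
After rounding ($50): Unit 5B $4,450; Unit 2A $7,850; Unit G1 $2,600; Unit 5A $7,350; Unit 1A $3,750. Sum = $26,000.
Difference $26,050 − $26,000 = +$50 applied to largest floor area (Unit 2A): Unit 2A becomes $7,900.

Unit 5B: $4,450 | Unit 2A: $7,900 | Unit G1: $2,600 | Unit 5A: $7,350 | Unit 1A: $3,750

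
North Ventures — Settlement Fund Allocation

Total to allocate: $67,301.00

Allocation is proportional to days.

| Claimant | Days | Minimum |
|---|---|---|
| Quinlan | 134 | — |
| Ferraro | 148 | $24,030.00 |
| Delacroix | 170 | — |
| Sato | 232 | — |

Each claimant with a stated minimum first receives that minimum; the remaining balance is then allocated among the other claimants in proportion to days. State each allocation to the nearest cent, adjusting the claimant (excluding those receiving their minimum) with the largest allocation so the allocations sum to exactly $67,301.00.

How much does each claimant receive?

Guaranteed amounts: Ferraro $24,030.00. Remaining pool $43,271.00.
Remaining pool split over remaining days 536: Quinlan 10,817.7500 → $10,817.75; Delacroix 13,724.0112 → $13,724.01; Sato 18,729.2388 → $18,729.24.

Quinlan: $10,817.75 | Ferraro: $24,030.00 | Delacroix: $13,724.01 | Sato: $18,729.24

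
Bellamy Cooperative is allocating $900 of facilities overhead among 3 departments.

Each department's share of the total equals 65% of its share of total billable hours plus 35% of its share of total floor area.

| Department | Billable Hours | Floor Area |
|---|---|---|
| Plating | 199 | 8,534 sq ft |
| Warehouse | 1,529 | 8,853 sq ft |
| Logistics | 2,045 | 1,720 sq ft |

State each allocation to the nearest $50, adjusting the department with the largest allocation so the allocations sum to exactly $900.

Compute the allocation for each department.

Totals — billable hours 3,773, floor area 19,107.
Composite weights (65% billable hours + 35% floor area): Plating 0.1906; Warehouse 0.4256; Logistics 0.3838.
Pro-rata amounts: Plating 171.55; Warehouse 383.02; Logistics 345.43.
At nearest $50: Plating $150; Warehouse $400; Logistics $350. Sum = $900.
Rounded total matches; no reconciliation needed.

Plating: $150 · Warehouse: $400 · Logistics: $350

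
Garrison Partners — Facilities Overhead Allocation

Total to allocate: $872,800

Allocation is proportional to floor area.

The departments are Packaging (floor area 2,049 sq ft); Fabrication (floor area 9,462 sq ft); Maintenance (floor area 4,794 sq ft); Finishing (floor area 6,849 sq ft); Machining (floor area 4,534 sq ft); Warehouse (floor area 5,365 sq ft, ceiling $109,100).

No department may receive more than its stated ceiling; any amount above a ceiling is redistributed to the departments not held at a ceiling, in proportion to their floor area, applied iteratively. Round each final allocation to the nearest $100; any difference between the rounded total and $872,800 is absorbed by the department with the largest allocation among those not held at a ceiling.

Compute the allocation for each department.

Total floor area = 33,053.
Unconstrained shares: Packaging 54,106.05; Fabrication 249,854.28; Maintenance 126,590.72; Finishing 180,855.21; Machining 119,725.14; Warehouse 141,668.59.
Held at cap: Warehouse ($109,100); balance $763,700 reallocated over remaining floor area 27,688.
Remaining shares: Packaging 56,516.23 → $56,500; Fabrication 260,984.16 → $261,000; Maintenance 132,229.77 → $132,200; Finishing 188,911.49 → $188,900; Machining 125,058.36 → $125,100.

Packaging: $56,500 · Fabrication: $261,000 · Maintenance: $132,200 · Finishing: $188,900 · Machining: $125,100 · Warehouse: $109,100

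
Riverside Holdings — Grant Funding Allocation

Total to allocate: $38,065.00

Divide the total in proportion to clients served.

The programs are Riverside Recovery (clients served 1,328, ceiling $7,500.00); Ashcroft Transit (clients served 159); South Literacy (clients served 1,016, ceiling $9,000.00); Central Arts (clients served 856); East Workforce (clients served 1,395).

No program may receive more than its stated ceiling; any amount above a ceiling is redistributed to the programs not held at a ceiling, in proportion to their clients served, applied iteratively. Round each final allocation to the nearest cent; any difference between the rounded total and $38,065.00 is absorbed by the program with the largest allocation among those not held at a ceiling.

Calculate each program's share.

Riverside Recovery: $7,500.00 · Ashcroft Transit: $1,422.75 · South Literacy: $9,000.00 · Central Arts: $7,659.60 · East Workforce: $12,482.65

Combined clients served = 4,754.
Pro-rata shares before constraints: Riverside Recovery 10,633.2183; Ashcroft Transit 1,273.1037; South Literacy 8,135.0526; Central Arts 6,853.9419; East Workforce 11,169.6834.
Capped: Riverside Recovery ($7,500.00); remaining pool $30,565.00 reallocated over remaining clients served 3,426.
Capped: South Literacy ($9,000.00); remaining pool $21,565.00 reallocated over remaining clients served 2,410.
Remaining shares: Ashcroft Transit 1,422.7531 → $1,422.75; Central Arts 7,659.6017 → $7,659.60; East Workforce 12,482.6452 → $12,482.65.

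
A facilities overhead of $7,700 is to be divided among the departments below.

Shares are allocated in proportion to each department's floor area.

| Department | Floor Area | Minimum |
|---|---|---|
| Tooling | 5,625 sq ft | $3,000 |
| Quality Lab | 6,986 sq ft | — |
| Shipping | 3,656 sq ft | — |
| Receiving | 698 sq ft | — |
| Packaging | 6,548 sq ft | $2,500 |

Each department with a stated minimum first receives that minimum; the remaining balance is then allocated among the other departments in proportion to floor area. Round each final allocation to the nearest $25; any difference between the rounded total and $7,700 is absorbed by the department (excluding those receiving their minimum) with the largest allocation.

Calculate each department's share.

Tooling: $3,000; Quality Lab: $1,375; Shipping: $700; Receiving: $125; Packaging: $2,500

Fund the minimums — Tooling $3,000; Packaging $2,500. Remaining pool $2,200.
Remaining pool split over remaining floor area 11,340: Quality Lab 1,355.31 → $1,350; Shipping 709.28 → $700; Receiving 135.41 → $125.
Rounding difference +$25 applied to Quality Lab → $1,375.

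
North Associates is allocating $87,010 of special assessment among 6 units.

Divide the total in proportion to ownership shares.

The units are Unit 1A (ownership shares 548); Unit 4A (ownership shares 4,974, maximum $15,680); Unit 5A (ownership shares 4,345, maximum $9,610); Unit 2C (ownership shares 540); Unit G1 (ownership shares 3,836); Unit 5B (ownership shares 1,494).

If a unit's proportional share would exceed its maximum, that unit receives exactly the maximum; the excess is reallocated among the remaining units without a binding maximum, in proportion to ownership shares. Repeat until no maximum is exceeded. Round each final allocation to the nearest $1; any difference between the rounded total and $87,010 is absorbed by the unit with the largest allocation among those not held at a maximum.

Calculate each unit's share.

Ownership shares total: 15,737.
Pro-rata shares before constraints: Unit 1A 3,029.90; Unit 4A 27,501.29; Unit 5A 24,023.54; Unit 2C 2,985.66; Unit G1 21,209.27; Unit 5B 8,260.34.
Cap binds for Unit 4A ($15,680), Unit 5A ($9,610); remaining pool $61,720 reallocated over remaining ownership shares 6,418.
Remaining shares: Unit 1A 5,269.95 → $5,270; Unit 2C 5,193.02 → $5,193; Unit G1 36,889.67 → $36,890; Unit 5B 14,367.35 → $14,367.

Unit 1A: $5,270 · Unit 4A: $15,680 · Unit 5A: $9,610 · Unit 2C: $5,193 · Unit G1: $36,890 · Unit 5B: $14,367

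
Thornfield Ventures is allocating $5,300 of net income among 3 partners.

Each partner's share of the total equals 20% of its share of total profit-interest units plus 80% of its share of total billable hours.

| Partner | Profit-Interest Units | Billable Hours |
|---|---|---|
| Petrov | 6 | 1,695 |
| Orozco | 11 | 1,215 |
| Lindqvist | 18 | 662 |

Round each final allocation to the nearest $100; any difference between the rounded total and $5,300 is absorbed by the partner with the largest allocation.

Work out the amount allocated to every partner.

Petrov: $2,200 | Orozco: $1,800 | Lindqvist: $1,300

Totals — profit-interest units 35, billable hours 3,572.
Composite weights (20% profit-interest units + 80% billable hours): Petrov 0.4139; Orozco 0.3350; Lindqvist 0.2511.
Unrounded shares: Petrov 2,193.70; Orozco 1,775.36; Lindqvist 1,330.94.
At nearest $100: Petrov $2,200; Orozco $1,800; Lindqvist $1,300. Sum = $5,300.
Rounded total matches; no reconciliation needed.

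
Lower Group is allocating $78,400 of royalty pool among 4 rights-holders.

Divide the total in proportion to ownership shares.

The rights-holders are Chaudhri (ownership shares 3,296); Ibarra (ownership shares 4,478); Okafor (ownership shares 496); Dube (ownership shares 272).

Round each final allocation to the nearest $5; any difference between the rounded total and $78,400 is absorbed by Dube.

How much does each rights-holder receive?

Total ownership shares = 8,542.
Proportional shares: Chaudhri 3,296/8,542 × $78,400 = 30,251.28; Ibarra 4,478/8,542 × $78,400 = 41,099.88; Okafor 496/8,542 × $78,400 = 4,552.38; Dube 272/8,542 × $78,400 = 2,496.46.
At nearest $5: Chaudhri $30,250; Ibarra $41,100; Okafor $4,550; Dube $2,495. Sum = $78,395.
Difference $78,400 − $78,395 = +$5 applied to Dube: Dube becomes $2,500.

Chaudhri: $30,250 | Ibarra: $41,100 | Okafor: $4,550 | Dube: $2,500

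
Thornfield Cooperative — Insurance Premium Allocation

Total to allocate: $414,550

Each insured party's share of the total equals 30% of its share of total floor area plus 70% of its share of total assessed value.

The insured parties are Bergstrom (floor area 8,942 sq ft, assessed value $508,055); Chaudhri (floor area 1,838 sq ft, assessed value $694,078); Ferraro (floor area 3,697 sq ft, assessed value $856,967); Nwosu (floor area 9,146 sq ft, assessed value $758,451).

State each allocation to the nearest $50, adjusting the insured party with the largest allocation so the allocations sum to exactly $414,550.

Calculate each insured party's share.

Totals — floor area 23,623, assessed value 2,817,551.
Composite weights (30% floor area + 70% assessed value): Bergstrom 0.2398; Chaudhri 0.1958; Ferraro 0.2599; Nwosu 0.3046.
Pro-rata amounts: Bergstrom 99,401.37; Chaudhri 81,160.71; Ferraro 107,723.81; Nwosu 126,264.11.
After rounding ($50): Bergstrom $99,400; Chaudhri $81,150; Ferraro $107,700; Nwosu $126,250. Sum = $414,500.
Difference $414,550 − $414,500 = +$50 applied to largest allocation (Nwosu): Nwosu becomes $126,300.

Bergstrom: $99,400 · Chaudhri: $81,150 · Ferraro: $107,700 · Nwosu: $126,300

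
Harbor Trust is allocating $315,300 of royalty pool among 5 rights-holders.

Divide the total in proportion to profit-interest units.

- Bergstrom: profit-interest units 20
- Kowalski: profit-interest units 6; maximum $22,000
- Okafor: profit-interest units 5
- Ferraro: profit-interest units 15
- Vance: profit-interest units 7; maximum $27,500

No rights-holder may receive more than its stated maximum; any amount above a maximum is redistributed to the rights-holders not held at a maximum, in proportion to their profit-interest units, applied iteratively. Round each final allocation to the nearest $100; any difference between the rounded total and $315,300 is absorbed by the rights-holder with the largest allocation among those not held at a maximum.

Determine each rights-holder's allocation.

Profit-interest units total: 53.
Proportional shares (ignoring caps): Bergstrom 118,981.13; Kowalski 35,694.34; Okafor 29,745.28; Ferraro 89,235.85; Vance 41,643.40.
Cap binds for Kowalski ($22,000), Vance ($27,500); remaining pool $265,800 reallocated over remaining profit-interest units 40.
Remaining shares: Bergstrom 132,900.00 → $132,900; Okafor 33,225.00 → $33,200; Ferraro 99,675.00 → $99,700.

Bergstrom: $132,900 | Kowalski: $22,000 | Okafor: $33,200 | Ferraro: $99,700 | Vance: $27,500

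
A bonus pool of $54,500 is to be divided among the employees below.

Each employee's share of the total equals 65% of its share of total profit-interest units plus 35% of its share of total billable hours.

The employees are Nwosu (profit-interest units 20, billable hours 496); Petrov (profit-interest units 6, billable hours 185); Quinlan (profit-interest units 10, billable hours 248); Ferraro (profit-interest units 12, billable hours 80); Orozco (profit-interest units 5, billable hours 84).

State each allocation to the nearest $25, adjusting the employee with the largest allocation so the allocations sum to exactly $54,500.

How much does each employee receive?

Nwosu: $22,025; Petrov: $7,250; Quinlan: $11,000; Ferraro: $9,425; Orozco: $4,800

Profit-interest units total 53; billable hours total 1,093.
Composite weights (65% profit-interest units + 35% billable hours): Nwosu 0.4041; Petrov 0.1328; Quinlan 0.2021; Ferraro 0.1728; Orozco 0.0882.
Raw shares: Nwosu 22,024.10; Petrov 7,238.99; Quinlan 11,012.05; Ferraro 9,416.91; Orozco 4,807.95.
After rounding ($25): Nwosu $22,025; Petrov $7,250; Quinlan $11,000; Ferraro $9,425; Orozco $4,800. Sum = $54,500.
Sum already equals the total — no adjustment.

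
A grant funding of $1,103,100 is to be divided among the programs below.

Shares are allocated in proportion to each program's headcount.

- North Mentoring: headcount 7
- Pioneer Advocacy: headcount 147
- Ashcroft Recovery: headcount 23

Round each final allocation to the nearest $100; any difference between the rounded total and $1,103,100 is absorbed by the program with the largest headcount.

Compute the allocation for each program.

North Mentoring: $43,600 · Pioneer Advocacy: $916,200 · Ashcroft Recovery: $143,300

Headcount total: 177.
Raw shares: North Mentoring 7/177 × $1,103,100 = 43,625.42; Pioneer Advocacy 147/177 × $1,103,100 = 916,133.90; Ashcroft Recovery 23/177 × $1,103,100 = 143,340.68.
Rounded to nearest $100: North Mentoring $43,600; Pioneer Advocacy $916,100; Ashcroft Recovery $143,300. Sum = $1,103,000.
Difference $1,103,100 − $1,103,000 = +$100 applied to largest headcount (Pioneer Advocacy): Pioneer Advocacy becomes $916,200.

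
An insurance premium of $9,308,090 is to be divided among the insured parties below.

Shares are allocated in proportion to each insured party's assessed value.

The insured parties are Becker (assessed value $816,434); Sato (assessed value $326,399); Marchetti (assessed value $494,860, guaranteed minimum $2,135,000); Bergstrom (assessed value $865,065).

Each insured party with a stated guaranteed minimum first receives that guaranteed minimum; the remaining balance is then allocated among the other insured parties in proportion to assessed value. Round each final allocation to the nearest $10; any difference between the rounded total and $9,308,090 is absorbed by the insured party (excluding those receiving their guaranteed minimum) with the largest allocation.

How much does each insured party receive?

Becker: $2,916,660; Sato: $1,166,040; Marchetti: $2,135,000; Bergstrom: $3,090,390

Minimums first: Marchetti $2,135,000. Balance $7,173,090.
Balance split over remaining assessed value 2,007,898: Becker 2,916,659.39 → $2,916,660; Sato 1,166,040.01 → $1,166,040; Bergstrom 3,090,390.60 → $3,090,390.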